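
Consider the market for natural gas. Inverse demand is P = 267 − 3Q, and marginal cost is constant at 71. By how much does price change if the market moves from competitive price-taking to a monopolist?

P rises by 98

Under competition P = MC = 71, so Q = (267 − 71)/3 = 196/3.
Monopoly sets MR = MC: 267 − 6Q = 71 ⇒ Q = 98/3, P = 267 − 3·98/3 = 169.
Change in price: 169 − 71 = 98.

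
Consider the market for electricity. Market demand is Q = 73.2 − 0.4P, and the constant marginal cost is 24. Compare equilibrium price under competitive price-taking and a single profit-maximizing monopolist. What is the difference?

Inverting demand: P = 183 − 2.5Q.
Perfect competition: P = MC = 24, so 183 − 2.5Q = 24 and Q = 63.6.
Monopoly sets MR = MC: 183 − 5Q = 24 ⇒ Q = 31.8, P = 183 − 2.5·31.8 = 103.5.
Change in equilibrium price: 103.5 − 24 = 79.5.

Equilibrium price rises by 79.5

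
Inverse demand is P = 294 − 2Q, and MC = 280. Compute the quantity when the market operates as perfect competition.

Q = 7

Perfect competition: P = MC = 280, so 294 − 2Q = 280 and Q = 7.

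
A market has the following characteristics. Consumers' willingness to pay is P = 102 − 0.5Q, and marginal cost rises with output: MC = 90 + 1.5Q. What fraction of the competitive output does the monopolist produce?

A monopolist chooses Q where MR = MC. MR = 102 − Q; setting this equal to 90 + 1.5Q gives Q = 4.8 and P = 99.6.
Under competition P = MC: 102 − 0.5Q = 90 + 1.5Q ⇒ Q = 6, P = 99.
Ratio Q_m/Q_c = 4.8/6 = 0.8.

Q_m/Q_c = 0.8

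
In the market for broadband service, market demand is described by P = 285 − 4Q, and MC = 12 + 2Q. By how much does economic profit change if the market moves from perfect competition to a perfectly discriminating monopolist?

Economic profit rises by 4140.5

Under competition P = MC: 285 − 4Q = 12 + 2Q ⇒ Q = 45.5, P = 103.
Profit = 103·45.5 − (12·45.5 + ½·2·45.5²) = 2070.25.
Under first-degree price discrimination the firm charges each unit its demand price and produces up to where P = MC, i.e. Q = 45.5. Consumer surplus is zero; producer surplus equals total surplus.
PS equals the full surplus area, 6210.75. Profit = 6210.75 = 6210.75.
Change in economic profit: 6210.75 − 2070.25 = 4140.5.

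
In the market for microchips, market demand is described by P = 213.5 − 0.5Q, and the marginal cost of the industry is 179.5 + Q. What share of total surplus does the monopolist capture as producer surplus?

PS/TS = 0.8

The monopolist equates marginal revenue to marginal cost: 213.5 − Q = 179.5 + Q, so Q = 17. From demand, P = 205.
CS = ½·(213.5 − 205)·17 = 72.25.
PS = P·Q − VC(Q) = 205·17 − (179.5·17 + ½·1·17²) = 289.
Share captured = PS/TS = 289/361.25 = 0.8.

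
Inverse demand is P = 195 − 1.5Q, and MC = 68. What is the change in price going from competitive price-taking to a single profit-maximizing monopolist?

Price rises by 63.5

Under competition P = MC = 68, so Q = (195 − 68)/1.5 = 254/3.
Monopoly sets MR = MC: 195 − 3Q = 68 ⇒ Q = 127/3, P = 195 − 1.5·127/3 = 131.5.
Change in price: 131.5 − 68 = 63.5.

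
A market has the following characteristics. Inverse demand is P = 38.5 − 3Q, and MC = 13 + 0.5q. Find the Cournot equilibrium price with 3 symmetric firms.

Cournot with 3 identical firms: the symmetric best-response condition is 38.5 − 12q = 13 + 0.5q. Each firm produces q = 2.04, total output Q = 6.12, price P = 20.14.

P = 20.14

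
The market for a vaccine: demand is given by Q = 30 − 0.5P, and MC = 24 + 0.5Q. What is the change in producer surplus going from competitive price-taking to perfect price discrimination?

PS rises by 207.36

Inverting demand: P = 60 − 2Q.
Competitive equilibrium sets price equal to marginal cost: 60 − 2Q = 24 + 0.5Q, so Q = 14.4 and P = 31.2.
PS = P·Q − VC(Q) = 31.2·14.4 − (24·14.4 + ½·0.5·14.4²) = 51.84.
With perfect price discrimination, output is the efficient level Q = 14.4 (where demand meets MC), but every buyer pays their willingness to pay: CS = 0 and PS = total surplus.
PS = ½·(60 − 24)·14.4 = 259.2.
Change in producer surplus: 259.2 − 51.84 = 207.36.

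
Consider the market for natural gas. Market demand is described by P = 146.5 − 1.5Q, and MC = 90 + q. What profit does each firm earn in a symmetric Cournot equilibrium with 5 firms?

With 5 symmetric Cournot firms, each firm's FOC gives 146.5 − 9q = 90 + q, so q = 5.65, Q = 5·5.65 = 28.25, and P = 104.125.
Each firm's profit = 104.125·5.65 − (90·5.65 + ½·1·5.65²) = 63.845.

π_i = 63.845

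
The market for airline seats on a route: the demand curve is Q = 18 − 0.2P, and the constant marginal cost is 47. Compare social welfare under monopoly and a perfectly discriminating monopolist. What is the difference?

TS rises by 46.225

Inverting demand: P = 90 − 5Q.
A monopolist chooses Q where MR = MC. MR = 90 − 10Q; setting this equal to 47 gives Q = 4.3 and P = 68.5.
CS = ½·(90 − 68.5)·4.3 = 46.225; PS = (68.5 − 47)·4.3 = 92.45; TS = 138.675.
With perfect price discrimination, output is the efficient level Q = 8.6 (where demand meets MC), but every buyer pays their willingness to pay: CS = 0 and PS = total surplus.
TS = 184.9 (equal to competitive TS).
Change in social welfare: 184.9 − 138.675 = 46.225.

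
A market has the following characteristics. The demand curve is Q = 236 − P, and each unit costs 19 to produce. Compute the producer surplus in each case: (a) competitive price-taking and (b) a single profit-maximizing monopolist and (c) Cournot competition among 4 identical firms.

Competition: PS = 0; Monopoly: PS = 11772.25; Cournot: PS = 7534.24

Inverting demand: P = 236 − Q.
Under competition P = MC = 19, so Q = (236 − 19)/1 = 217.
PS = (19 − 19)·217 = 0.
Monopoly sets MR = MC: 236 − 2Q = 19 ⇒ Q = 108.5, P = 236 − 108.5 = 127.5.
PS = (127.5 − 19)·108.5 = 11772.25.
In a 4-firm Cournot equilibrium, symmetry and the first-order condition give q = (236 − 19)/(5) = 43.4. So Q = 173.6 and P = 62.4.
PS = (62.4 − 19)·173.6 = 7534.24.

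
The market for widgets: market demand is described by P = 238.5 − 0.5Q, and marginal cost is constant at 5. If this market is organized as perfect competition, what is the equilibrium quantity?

Competitive firms price at marginal cost: P = 5, giving Q = 467.

Q = 467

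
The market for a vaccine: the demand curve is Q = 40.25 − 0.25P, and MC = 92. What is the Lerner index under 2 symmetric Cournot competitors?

Inverting demand: P = 161 − 4Q.
With 2 symmetric Cournot firms, each firm's FOC gives 161 − 12q = 92, so q = 5.75, Q = 2·5.75 = 11.5, and P = 115.
Lerner index = (P − MC)/P = (115 − 92)/115 = 0.2.

Lerner index = 0.2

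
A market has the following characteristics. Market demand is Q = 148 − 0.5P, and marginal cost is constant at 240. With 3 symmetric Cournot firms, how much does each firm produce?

Inverting demand: P = 296 − 2Q.
Cournot with 3 identical firms: the symmetric best-response condition is 296 − 8q = 240. Each firm produces q = 7, total output Q = 21, price P = 254.

q_i = 7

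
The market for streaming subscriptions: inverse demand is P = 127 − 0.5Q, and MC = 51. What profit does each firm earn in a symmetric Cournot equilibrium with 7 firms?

With 7 symmetric Cournot firms, each firm's FOC gives 127 − 4q = 51, so q = 19, Q = 7·19 = 133, and P = 60.5.
Each firm's profit = (60.5 − 51)·19 = 180.5.

π_i = 180.5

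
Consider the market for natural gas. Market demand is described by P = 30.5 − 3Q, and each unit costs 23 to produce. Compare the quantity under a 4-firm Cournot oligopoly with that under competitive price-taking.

With 4 symmetric Cournot firms, each firm's FOC gives 30.5 − 15q = 23, so q = 0.5, Q = 4·0.5 = 2, and P = 24.5.
Competitive firms price at marginal cost: P = 23, giving Q = 2.5.

Cournot: Q = 2; Competition: Q = 2.5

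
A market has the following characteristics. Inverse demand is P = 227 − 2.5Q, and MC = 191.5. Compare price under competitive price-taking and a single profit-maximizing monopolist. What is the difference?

Price rises by 17.75

Competitive firms price at marginal cost: P = 191.5, giving Q = 14.2.
Monopoly sets MR = MC: 227 − 5Q = 191.5 ⇒ Q = 7.1, P = 227 − 2.5·7.1 = 209.25.
Change in price: 209.25 − 191.5 = 17.75.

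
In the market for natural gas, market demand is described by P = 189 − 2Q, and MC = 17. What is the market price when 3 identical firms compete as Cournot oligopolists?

P = 60

Cournot with 3 identical firms: the symmetric best-response condition is 189 − 8q = 17. Each firm produces q = 21.5, total output Q = 64.5, price P = 60.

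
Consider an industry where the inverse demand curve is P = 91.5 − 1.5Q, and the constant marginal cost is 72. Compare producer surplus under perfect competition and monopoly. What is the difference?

Under competition P = MC = 72, so Q = (91.5 − 72)/1.5 = 13.
PS = (72 − 72)·13 = 0.
The monopolist equates marginal revenue to marginal cost: 91.5 − 3Q = 72, so Q = 6.5. From demand, P = 81.75.
PS = (81.75 − 72)·6.5 = 63.375.
Change in producer surplus: 63.375 − 0 = 63.375.

Producer surplus rises by 63.375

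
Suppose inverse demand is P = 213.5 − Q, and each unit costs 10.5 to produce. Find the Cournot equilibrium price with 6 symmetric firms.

P = 39.5

Cournot with 6 identical firms: the symmetric best-response condition is 213.5 − 7q = 10.5. Each firm produces q = 29, total output Q = 174, price P = 39.5.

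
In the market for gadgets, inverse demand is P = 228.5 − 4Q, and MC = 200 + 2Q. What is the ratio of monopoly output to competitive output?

A monopolist chooses Q where MR = MC. MR = 228.5 − 8Q; setting this equal to 200 + 2Q gives Q = 2.85 and P = 217.1.
Competitive equilibrium sets price equal to marginal cost: 228.5 − 4Q = 200 + 2Q, so Q = 4.75 and P = 209.5.
Ratio Q_m/Q_c = 2.85/4.75 = 0.6.

Q_m/Q_c = 0.6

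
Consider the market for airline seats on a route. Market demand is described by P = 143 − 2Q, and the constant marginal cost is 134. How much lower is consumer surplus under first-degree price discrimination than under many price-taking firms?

Perfect competition: P = MC = 134, so 143 − 2Q = 134 and Q = 4.5.
CS = ½·(143 − 134)·4.5 = 20.25.
A perfectly discriminating monopolist sells every unit with P(Q) ≥ MC(Q), so output equals the competitive quantity Q = 4.5. Each buyer pays their reservation price, so CS = 0 and the firm captures all surplus.
CS = 0.
Change in consumer surplus: 0 − 20.25 = −20.25.

CS falls by 20.25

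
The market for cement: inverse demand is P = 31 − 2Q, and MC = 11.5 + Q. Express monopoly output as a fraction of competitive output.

Q_m/Q_c = 0.6

A monopolist chooses Q where MR = MC. MR = 31 − 4Q; setting this equal to 11.5 + Q gives Q = 3.9 and P = 23.2.
Under competition P = MC: 31 − 2Q = 11.5 + Q ⇒ Q = 6.5, P = 18.
Ratio Q_m/Q_c = 3.9/6.5 = 0.6.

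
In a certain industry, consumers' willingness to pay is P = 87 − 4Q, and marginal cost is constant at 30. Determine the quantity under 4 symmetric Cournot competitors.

In a 4-firm Cournot equilibrium, symmetry and the first-order condition give q = (87 − 30)/(20) = 2.85. So Q = 11.4 and P = 41.4.

Q = 11.4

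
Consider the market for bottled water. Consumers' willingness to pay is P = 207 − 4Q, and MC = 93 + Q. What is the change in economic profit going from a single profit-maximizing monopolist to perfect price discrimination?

π rises by 577.6

Monopoly sets MR = MC: 207 − 8Q = 93 + Q ⇒ Q = 38/3, P = 207 − 4·38/3 = 469/3.
Profit = 469/3·38/3 − (93·38/3 + ½·1·(38/3)²) = 722.
Under first-degree price discrimination the firm charges each unit its demand price and produces up to where P = MC, i.e. Q = 22.8. Consumer surplus is zero; producer surplus equals total surplus.
PS equals the full surplus area, 1299.6. Profit = 1299.6 = 1299.6.
Change in economic profit: 1299.6 − 722 = 577.6.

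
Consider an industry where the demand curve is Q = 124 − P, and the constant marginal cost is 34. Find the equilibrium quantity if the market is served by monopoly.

Inverting demand: P = 124 − Q.
A monopolist chooses Q where MR = MC. MR = 124 − 2Q; setting this equal to 34 gives Q = 45 and P = 79.

Q = 45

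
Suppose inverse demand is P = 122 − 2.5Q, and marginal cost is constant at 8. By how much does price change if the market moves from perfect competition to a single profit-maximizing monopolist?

Perfect competition: P = MC = 8, so 122 − 2.5Q = 8 and Q = 45.6.
A monopolist chooses Q where MR = MC. MR = 122 − 5Q; setting this equal to 8 gives Q = 22.8 and P = 65.
Change in price: 65 − 8 = 57.

Price rises by 57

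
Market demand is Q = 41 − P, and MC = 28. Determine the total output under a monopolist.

Inverting demand: P = 41 − Q.
Monopoly sets MR = MC: 41 − 2Q = 28 ⇒ Q = 6.5, P = 41 − 6.5 = 34.5.

Q = 6.5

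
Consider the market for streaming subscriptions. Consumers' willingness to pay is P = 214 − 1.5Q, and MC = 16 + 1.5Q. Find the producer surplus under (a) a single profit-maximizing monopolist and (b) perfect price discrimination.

Monopoly sets MR = MC: 214 − 3Q = 16 + 1.5Q ⇒ Q = 44, P = 214 − 1.5·44 = 148.
PS = P·Q − VC(Q) = 148·44 − (16·44 + ½·1.5·44²) = 4356.
With perfect price discrimination, output is the efficient level Q = 66 (where demand meets MC), but every buyer pays their willingness to pay: CS = 0 and PS = total surplus.
PS = ½·(214 − 16)·66 = 6534.

Monopoly: PS = 4356; Perfect PD: PS = 6534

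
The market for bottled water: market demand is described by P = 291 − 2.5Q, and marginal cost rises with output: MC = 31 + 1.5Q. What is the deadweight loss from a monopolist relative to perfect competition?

Under competition P = MC: 291 − 2.5Q = 31 + 1.5Q ⇒ Q = 65, P = 128.5.
The monopolist equates marginal revenue to marginal cost: 291 − 5Q = 31 + 1.5Q, so Q = 40. From demand, P = 191.
CS = ½·(291 − 128.5)·65 = 5281.25; PS = (128.5·65 − 31·65 − ½·1.5·65²) = 3168.75; TS = 8450.
CS = ½·(291 − 191)·40 = 2000; PS = (191·40 − 31·40 − ½·1.5·40²) = 5200; TS = 7200.
DWL = 8450 − 7200 = 1250.

DWL = 1250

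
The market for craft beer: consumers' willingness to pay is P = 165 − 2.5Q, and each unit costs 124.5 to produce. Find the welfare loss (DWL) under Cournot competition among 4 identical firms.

DWL = 13.122

Perfect competition: P = MC = 124.5, so 165 − 2.5Q = 124.5 and Q = 16.2.
In a 4-firm Cournot equilibrium, symmetry and the first-order condition give q = (165 − 124.5)/(12.5) = 3.24. So Q = 12.96 and P = 132.6.
DWL is the triangle between Q = 12.96 and Q = 16.2: ½·(16.2 − 12.96)·(132.6 − 124.5) = 13.122.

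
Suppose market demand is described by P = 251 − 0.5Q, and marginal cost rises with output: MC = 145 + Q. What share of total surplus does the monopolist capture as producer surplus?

Monopoly sets MR = MC: 251 − Q = 145 + Q ⇒ Q = 53, P = 251 − 0.5·53 = 224.5.
CS = ½·(251 − 224.5)·53 = 702.25.
PS = P·Q − VC(Q) = 224.5·53 − (145·53 + ½·1·53²) = 2809.
Share captured = PS/TS = 2809/3511.25 = 0.8.

PS/TS = 0.8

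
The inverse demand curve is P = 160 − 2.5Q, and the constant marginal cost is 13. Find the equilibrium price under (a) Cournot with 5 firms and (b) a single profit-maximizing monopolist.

Cournot: P = 37.5; Monopoly: P = 86.5

Cournot with 5 identical firms: the symmetric best-response condition is 160 − 15q = 13. Each firm produces q = 9.8, total output Q = 49, price P = 37.5.
Monopoly sets MR = MC: 160 − 5Q = 13 ⇒ Q = 29.4, P = 160 − 2.5·29.4 = 86.5.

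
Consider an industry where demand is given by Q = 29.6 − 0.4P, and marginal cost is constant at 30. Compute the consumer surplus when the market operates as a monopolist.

CS = 96.8

Inverting demand: P = 74 − 2.5Q.
A monopolist chooses Q where MR = MC. MR = 74 − 5Q; setting this equal to 30 gives Q = 8.8 and P = 52.
CS = ½·(74 − 52)·8.8 = 96.8.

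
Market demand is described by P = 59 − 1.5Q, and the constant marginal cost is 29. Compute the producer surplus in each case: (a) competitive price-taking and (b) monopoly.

Perfect competition: P = MC = 29, so 59 − 1.5Q = 29 and Q = 20.
PS = (29 − 29)·20 = 0.
Monopoly sets MR = MC: 59 − 3Q = 29 ⇒ Q = 10, P = 59 − 1.5·10 = 44.
PS = (44 − 29)·10 = 150.

Competition: PS = 0; Monopoly: PS = 150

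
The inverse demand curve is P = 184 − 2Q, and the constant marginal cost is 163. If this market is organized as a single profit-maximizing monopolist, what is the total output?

Q = 5.25

Monopoly sets MR = MC: 184 − 4Q = 163 ⇒ Q = 5.25, P = 184 − 2·5.25 = 173.5.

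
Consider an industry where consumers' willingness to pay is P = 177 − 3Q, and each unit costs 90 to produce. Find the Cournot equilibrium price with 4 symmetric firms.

In a 4-firm Cournot equilibrium, symmetry and the first-order condition give q = (177 − 90)/(15) = 5.8. So Q = 23.2 and P = 107.4.

P = 107.4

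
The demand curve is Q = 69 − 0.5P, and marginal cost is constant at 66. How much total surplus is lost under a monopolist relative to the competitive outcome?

DWL = 324

Inverting demand: P = 138 − 2Q.
Competitive firms price at marginal cost: P = 66, giving Q = 36.
A monopolist chooses Q where MR = MC. MR = 138 − 4Q; setting this equal to 66 gives Q = 18 and P = 102.
DWL is the triangle between Q = 18 and Q = 36: ½·(36 − 18)·(102 − 66) = 324.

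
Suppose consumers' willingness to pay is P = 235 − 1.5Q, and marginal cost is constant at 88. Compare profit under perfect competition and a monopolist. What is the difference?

Profit rises by 3601.5

Under competition P = MC = 88, so Q = (235 − 88)/1.5 = 98.
Profit = (88 − 88)·98 = 0.
Monopoly sets MR = MC: 235 − 3Q = 88 ⇒ Q = 49, P = 235 − 1.5·49 = 161.5.
Profit = (161.5 − 88)·49 = 3601.5.
Change in profit: 3601.5 − 0 = 3601.5.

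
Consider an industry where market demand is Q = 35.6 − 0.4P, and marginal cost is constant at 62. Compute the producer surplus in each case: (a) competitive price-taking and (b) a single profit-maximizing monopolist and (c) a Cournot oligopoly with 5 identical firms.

Inverting demand: P = 89 − 2.5Q.
Perfect competition: P = MC = 62, so 89 − 2.5Q = 62 and Q = 10.8.
PS = (62 − 62)·10.8 = 0.
The monopolist equates marginal revenue to marginal cost: 89 − 5Q = 62, so Q = 5.4. From demand, P = 75.5.
PS = (75.5 − 62)·5.4 = 72.9.
Cournot with 5 identical firms: the symmetric best-response condition is 89 − 15q = 62. Each firm produces q = 1.8, total output Q = 9, price P = 66.5.
PS = (66.5 − 62)·9 = 40.5.

Competition: PS = 0; Monopoly: PS = 72.9; Cournot: PS = 40.5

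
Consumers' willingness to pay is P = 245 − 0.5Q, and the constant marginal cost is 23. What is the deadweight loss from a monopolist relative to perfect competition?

Under competition P = MC = 23, so Q = (245 − 23)/0.5 = 444.
A monopolist chooses Q where MR = MC. MR = 245 − Q; setting this equal to 23 gives Q = 222 and P = 134.
DWL is the triangle between Q = 222 and Q = 444: ½·(444 − 222)·(134 − 23) = 12321.

DWL = 12321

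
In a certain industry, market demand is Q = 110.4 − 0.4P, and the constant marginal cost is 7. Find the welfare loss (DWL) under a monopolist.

DWL = 3618.05

Inverting demand: P = 276 − 2.5Q.
Competitive firms price at marginal cost: P = 7, giving Q = 107.6.
The monopolist equates marginal revenue to marginal cost: 276 − 5Q = 7, so Q = 53.8. From demand, P = 141.5.
DWL is the triangle between Q = 53.8 and Q = 107.6: ½·(107.6 − 53.8)·(141.5 − 7) = 3618.05.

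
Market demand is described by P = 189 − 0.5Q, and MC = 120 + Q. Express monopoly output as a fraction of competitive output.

The monopolist equates marginal revenue to marginal cost: 189 − Q = 120 + Q, so Q = 34.5. From demand, P = 171.75.
Under competition P = MC: 189 − 0.5Q = 120 + Q ⇒ Q = 46, P = 166.
Ratio Q_m/Q_c = 34.5/46 = 0.75.

Q_m/Q_c = 0.75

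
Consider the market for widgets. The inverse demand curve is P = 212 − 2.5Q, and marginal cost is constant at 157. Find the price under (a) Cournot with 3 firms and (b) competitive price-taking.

In a 3-firm Cournot equilibrium, symmetry and the first-order condition give q = (212 − 157)/(10) = 5.5. So Q = 16.5 and P = 170.75.
Competitive firms price at marginal cost: P = 157, giving Q = 22.

Cournot: P = 170.75; Competition: P = 157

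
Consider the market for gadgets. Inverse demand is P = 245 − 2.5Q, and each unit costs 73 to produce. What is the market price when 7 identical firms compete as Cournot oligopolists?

Cournot with 7 identical firms: the symmetric best-response condition is 245 − 20q = 73. Each firm produces q = 8.6, total output Q = 60.2, price P = 94.5.

P = 94.5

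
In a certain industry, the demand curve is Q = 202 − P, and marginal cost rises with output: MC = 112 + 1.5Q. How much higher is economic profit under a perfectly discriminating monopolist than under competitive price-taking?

Inverting demand: P = 202 − Q.
Competitive equilibrium sets price equal to marginal cost: 202 − Q = 112 + 1.5Q, so Q = 36 and P = 166.
Profit = 166·36 − (112·36 + ½·1.5·36²) = 972.
Under first-degree price discrimination the firm charges each unit its demand price and produces up to where P = MC, i.e. Q = 36. Consumer surplus is zero; producer surplus equals total surplus.
PS equals the full surplus area, 1620. Profit = 1620 = 1620.
Change in economic profit: 1620 − 972 = 648.

Economic profit rises by 648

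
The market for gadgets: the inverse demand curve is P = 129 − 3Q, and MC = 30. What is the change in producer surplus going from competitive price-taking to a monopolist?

PS rises by 816.75

Under competition P = MC = 30, so Q = (129 − 30)/3 = 33.
PS = (30 − 30)·33 = 0.
Monopoly sets MR = MC: 129 − 6Q = 30 ⇒ Q = 16.5, P = 129 − 3·16.5 = 79.5.
PS = (79.5 − 30)·16.5 = 816.75.
Change in producer surplus: 816.75 − 0 = 816.75.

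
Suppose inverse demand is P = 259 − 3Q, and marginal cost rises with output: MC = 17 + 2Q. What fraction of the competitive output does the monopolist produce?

Q_m/Q_c = 0.625

A monopolist chooses Q where MR = MC. MR = 259 − 6Q; setting this equal to 17 + 2Q gives Q = 30.25 and P = 168.25.
Competitive equilibrium sets price equal to marginal cost: 259 − 3Q = 17 + 2Q, so Q = 48.4 and P = 113.8.
Ratio Q_m/Q_c = 30.25/48.4 = 0.625.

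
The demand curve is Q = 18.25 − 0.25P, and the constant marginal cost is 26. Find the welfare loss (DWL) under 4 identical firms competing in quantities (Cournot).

DWL = 11.045

Inverting demand: P = 73 − 4Q.
Perfect competition: P = MC = 26, so 73 − 4Q = 26 and Q = 11.75.
Cournot with 4 identical firms: the symmetric best-response condition is 73 − 20q = 26. Each firm produces q = 2.35, total output Q = 9.4, price P = 35.4.
DWL is the triangle between Q = 9.4 and Q = 11.75: ½·(11.75 − 9.4)·(35.4 − 26) = 11.045.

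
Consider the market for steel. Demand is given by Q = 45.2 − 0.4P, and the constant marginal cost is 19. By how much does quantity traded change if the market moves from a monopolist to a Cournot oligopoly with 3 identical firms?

Q rises by 9.4

Inverting demand: P = 113 − 2.5Q.
A monopolist chooses Q where MR = MC. MR = 113 − 5Q; setting this equal to 19 gives Q = 18.8 and P = 66.
With 3 symmetric Cournot firms, each firm's FOC gives 113 − 10q = 19, so q = 9.4, Q = 3·9.4 = 28.2, and P = 42.5.
Change in quantity traded: 28.2 − 18.8 = 9.4.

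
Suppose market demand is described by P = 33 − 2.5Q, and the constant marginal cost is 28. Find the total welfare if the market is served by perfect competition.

Under competition P = MC = 28, so Q = (33 − 28)/2.5 = 2.
CS = ½·(33 − 28)·2 = 5; PS = (28 − 28)·2 = 0; TS = 5.

TS = 5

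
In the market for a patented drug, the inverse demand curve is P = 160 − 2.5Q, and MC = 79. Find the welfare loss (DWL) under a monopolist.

Competitive firms price at marginal cost: P = 79, giving Q = 32.4.
Monopoly sets MR = MC: 160 − 5Q = 79 ⇒ Q = 16.2, P = 160 − 2.5·16.2 = 119.5.
DWL is the triangle between Q = 16.2 and Q = 32.4: ½·(32.4 − 16.2)·(119.5 − 79) = 328.05.

DWL = 328.05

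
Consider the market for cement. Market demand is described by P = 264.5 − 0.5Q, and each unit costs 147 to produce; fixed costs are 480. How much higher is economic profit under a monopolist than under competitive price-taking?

Perfect competition: P = MC = 147, so 264.5 − 0.5Q = 147 and Q = 235.
Profit = (147 − 147)·235 − 480 = −480.
Monopoly sets MR = MC: 264.5 − Q = 147 ⇒ Q = 117.5, P = 264.5 − 0.5·117.5 = 205.75.
Profit = (205.75 − 147)·117.5 − 480 = 6423.125.
Change in economic profit: 6423.125 − −480 = 6903.125.

π rises by 6903.125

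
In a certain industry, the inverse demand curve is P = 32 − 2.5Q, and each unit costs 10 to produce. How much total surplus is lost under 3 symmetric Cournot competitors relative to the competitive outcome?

Perfect competition: P = MC = 10, so 32 − 2.5Q = 10 and Q = 8.8.
Cournot with 3 identical firms: the symmetric best-response condition is 32 − 10q = 10. Each firm produces q = 2.2, total output Q = 6.6, price P = 15.5.
DWL is the triangle between Q = 6.6 and Q = 8.8: ½·(8.8 − 6.6)·(15.5 − 10) = 6.05.

DWL = 6.05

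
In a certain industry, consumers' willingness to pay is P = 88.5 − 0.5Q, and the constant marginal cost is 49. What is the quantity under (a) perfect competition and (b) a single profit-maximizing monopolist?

Competition: Q = 79; Monopoly: Q = 39.5

Under competition P = MC = 49, so Q = (88.5 − 49)/0.5 = 79.
The monopolist equates marginal revenue to marginal cost: 88.5 − Q = 49, so Q = 39.5. From demand, P = 68.75.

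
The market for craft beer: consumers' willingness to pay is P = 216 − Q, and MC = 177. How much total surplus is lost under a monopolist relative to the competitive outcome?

DWL = 190.125

Competitive firms price at marginal cost: P = 177, giving Q = 39.
Monopoly sets MR = MC: 216 − 2Q = 177 ⇒ Q = 19.5, P = 216 − 19.5 = 196.5.
DWL is the triangle between Q = 19.5 and Q = 39: ½·(39 − 19.5)·(196.5 − 177) = 190.125.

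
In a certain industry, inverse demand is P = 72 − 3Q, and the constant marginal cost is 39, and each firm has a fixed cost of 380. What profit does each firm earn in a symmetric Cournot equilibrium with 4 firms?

With 4 symmetric Cournot firms, each firm's FOC gives 72 − 15q = 39, so q = 2.2, Q = 4·2.2 = 8.8, and P = 45.6.
Each firm's profit = (45.6 − 39)·2.2 − 380 = −365.48.

π_i = −365.48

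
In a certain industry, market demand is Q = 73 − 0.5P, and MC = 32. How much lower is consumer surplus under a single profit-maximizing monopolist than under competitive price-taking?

CS falls by 2436.75

Inverting demand: P = 146 − 2Q.
Perfect competition: P = MC = 32, so 146 − 2Q = 32 and Q = 57.
CS = ½·(146 − 32)·57 = 3249.
The monopolist equates marginal revenue to marginal cost: 146 − 4Q = 32, so Q = 28.5. From demand, P = 89.
CS = ½·(146 − 89)·28.5 = 812.25.
Change in consumer surplus: 812.25 − 3249 = −2436.75.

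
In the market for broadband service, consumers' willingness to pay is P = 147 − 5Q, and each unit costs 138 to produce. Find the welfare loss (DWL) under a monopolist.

Under competition P = MC = 138, so Q = (147 − 138)/5 = 1.8.
The monopolist equates marginal revenue to marginal cost: 147 − 10Q = 138, so Q = 0.9. From demand, P = 142.5.
DWL is the triangle between Q = 0.9 and Q = 1.8: ½·(1.8 − 0.9)·(142.5 − 138) = 2.025.

DWL = 2.025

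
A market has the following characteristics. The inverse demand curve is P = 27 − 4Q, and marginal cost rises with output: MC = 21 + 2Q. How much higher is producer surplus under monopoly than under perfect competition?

Producer surplus rises by 0.8

Under competition P = MC: 27 − 4Q = 21 + 2Q ⇒ Q = 1, P = 23.
PS = P·Q − VC(Q) = 23·1 − (21·1 + ½·2·1²) = 1.
The monopolist equates marginal revenue to marginal cost: 27 − 8Q = 21 + 2Q, so Q = 0.6. From demand, P = 24.6.
PS = P·Q − VC(Q) = 24.6·0.6 − (21·0.6 + ½·2·0.6²) = 1.8.
Change in producer surplus: 1.8 − 1 = 0.8.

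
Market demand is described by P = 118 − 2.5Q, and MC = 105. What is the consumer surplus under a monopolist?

Monopoly sets MR = MC: 118 − 5Q = 105 ⇒ Q = 2.6, P = 118 − 2.5·2.6 = 111.5.
CS = ½·(118 − 111.5)·2.6 = 8.45.

CS = 8.45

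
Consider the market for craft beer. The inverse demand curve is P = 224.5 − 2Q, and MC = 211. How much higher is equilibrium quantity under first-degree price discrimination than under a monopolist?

A monopolist chooses Q where MR = MC. MR = 224.5 − 4Q; setting this equal to 211 gives Q = 3.375 and P = 217.75.
With perfect price discrimination, output is the efficient level Q = 6.75 (where demand meets MC), but every buyer pays their willingness to pay: CS = 0 and PS = total surplus.
Change in equilibrium quantity: 6.75 − 3.375 = 3.375.

Equilibrium quantity rises by 3.375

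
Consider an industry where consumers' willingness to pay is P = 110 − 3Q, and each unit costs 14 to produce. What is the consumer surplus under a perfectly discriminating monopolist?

Under first-degree price discrimination the firm charges each unit its demand price and produces up to where P = MC, i.e. Q = 32. Consumer surplus is zero; producer surplus equals total surplus.
CS = 0.

CS = 0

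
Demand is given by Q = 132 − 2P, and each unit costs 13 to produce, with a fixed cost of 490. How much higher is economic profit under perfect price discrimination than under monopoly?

π rises by 1404.5

Inverting demand: P = 66 − 0.5Q.
Monopoly sets MR = MC: 66 − Q = 13 ⇒ Q = 53, P = 66 − 0.5·53 = 39.5.
Profit = (39.5 − 13)·53 − 490 = 914.5.
A perfectly discriminating monopolist sells every unit with P(Q) ≥ MC(Q), so output equals the competitive quantity Q = 106. Each buyer pays their reservation price, so CS = 0 and the firm captures all surplus.
PS equals the full surplus area, 2809. Profit = 2809 − 490 = 2319.
Change in economic profit: 2319 − 914.5 = 1404.5.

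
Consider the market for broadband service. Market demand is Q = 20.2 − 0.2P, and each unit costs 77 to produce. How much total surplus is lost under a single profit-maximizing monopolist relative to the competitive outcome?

Inverting demand: P = 101 − 5Q.
Perfect competition: P = MC = 77, so 101 − 5Q = 77 and Q = 4.8.
A monopolist chooses Q where MR = MC. MR = 101 − 10Q; setting this equal to 77 gives Q = 2.4 and P = 89.
DWL is the triangle between Q = 2.4 and Q = 4.8: ½·(4.8 − 2.4)·(89 − 77) = 14.4.

DWL = 14.4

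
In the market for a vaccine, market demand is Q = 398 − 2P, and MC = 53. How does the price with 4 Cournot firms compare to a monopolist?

Inverting demand: P = 199 − 0.5Q.
In a 4-firm Cournot equilibrium, symmetry and the first-order condition give q = (199 − 53)/(2.5) = 58.4. So Q = 233.6 and P = 82.2.
The monopolist equates marginal revenue to marginal cost: 199 − Q = 53, so Q = 146. From demand, P = 126.

Cournot: P = 82.2; Monopoly: P = 126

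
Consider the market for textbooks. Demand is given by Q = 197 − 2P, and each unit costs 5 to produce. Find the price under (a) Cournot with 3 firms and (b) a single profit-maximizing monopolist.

Inverting demand: P = 98.5 − 0.5Q.
In a 3-firm Cournot equilibrium, symmetry and the first-order condition give q = (98.5 − 5)/(2) = 46.75. So Q = 140.25 and P = 28.375.
The monopolist equates marginal revenue to marginal cost: 98.5 − Q = 5, so Q = 93.5. From demand, P = 51.75.

Cournot: P = 28.375; Monopoly: P = 51.75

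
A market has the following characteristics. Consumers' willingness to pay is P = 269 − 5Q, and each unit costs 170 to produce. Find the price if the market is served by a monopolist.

A monopolist chooses Q where MR = MC. MR = 269 − 10Q; setting this equal to 170 gives Q = 9.9 and P = 219.5.

P = 219.5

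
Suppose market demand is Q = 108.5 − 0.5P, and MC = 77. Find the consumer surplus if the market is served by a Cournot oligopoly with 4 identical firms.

CS = 3136

Inverting demand: P = 217 − 2Q.
Cournot with 4 identical firms: the symmetric best-response condition is 217 − 10q = 77. Each firm produces q = 14, total output Q = 56, price P = 105.
CS = ½·(217 − 105)·56 = 3136.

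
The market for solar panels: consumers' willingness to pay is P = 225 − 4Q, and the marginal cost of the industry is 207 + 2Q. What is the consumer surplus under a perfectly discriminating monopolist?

A perfectly discriminating monopolist sells every unit with P(Q) ≥ MC(Q), so output equals the competitive quantity Q = 3. Each buyer pays their reservation price, so CS = 0 and the firm captures all surplus.
CS = 0.

CS = 0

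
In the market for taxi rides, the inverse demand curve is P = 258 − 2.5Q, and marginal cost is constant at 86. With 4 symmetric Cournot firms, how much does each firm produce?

In a 4-firm Cournot equilibrium, symmetry and the first-order condition give q = (258 − 86)/(12.5) = 13.76. So Q = 55.04 and P = 120.4.

q_i = 13.76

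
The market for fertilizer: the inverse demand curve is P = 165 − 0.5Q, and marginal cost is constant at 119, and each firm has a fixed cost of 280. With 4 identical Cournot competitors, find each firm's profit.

In a 4-firm Cournot equilibrium, symmetry and the first-order condition give q = (165 − 119)/(2.5) = 18.4. So Q = 73.6 and P = 128.2.
Each firm's profit = (128.2 − 119)·18.4 − 280 = −110.72.

π_i = −110.72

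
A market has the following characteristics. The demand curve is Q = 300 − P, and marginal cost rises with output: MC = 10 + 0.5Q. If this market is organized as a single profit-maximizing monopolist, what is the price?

Inverting demand: P = 300 − Q.
Monopoly sets MR = MC: 300 − 2Q = 10 + 0.5Q ⇒ Q = 116, P = 300 − 116 = 184.

P = 184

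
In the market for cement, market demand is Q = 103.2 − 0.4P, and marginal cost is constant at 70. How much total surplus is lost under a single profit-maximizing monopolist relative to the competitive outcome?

DWL = 1767.2

Inverting demand: P = 258 − 2.5Q.
Perfect competition: P = MC = 70, so 258 − 2.5Q = 70 and Q = 75.2.
The monopolist equates marginal revenue to marginal cost: 258 − 5Q = 70, so Q = 37.6. From demand, P = 164.
DWL is the triangle between Q = 37.6 and Q = 75.2: ½·(75.2 − 37.6)·(164 − 70) = 1767.2.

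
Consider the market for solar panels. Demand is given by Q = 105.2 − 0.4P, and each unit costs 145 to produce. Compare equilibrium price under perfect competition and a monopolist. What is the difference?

Equilibrium price rises by 59

Inverting demand: P = 263 − 2.5Q.
Perfect competition: P = MC = 145, so 263 − 2.5Q = 145 and Q = 47.2.
Monopoly sets MR = MC: 263 − 5Q = 145 ⇒ Q = 23.6, P = 263 − 2.5·23.6 = 204.
Change in equilibrium price: 204 − 145 = 59.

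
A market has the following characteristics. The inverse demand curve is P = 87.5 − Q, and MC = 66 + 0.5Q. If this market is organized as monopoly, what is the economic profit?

A monopolist chooses Q where MR = MC. MR = 87.5 − 2Q; setting this equal to 66 + 0.5Q gives Q = 8.6 and P = 78.9.
Profit = 78.9·8.6 − (66·8.6 + ½·0.5·8.6²) = 92.45.

Profit = 92.45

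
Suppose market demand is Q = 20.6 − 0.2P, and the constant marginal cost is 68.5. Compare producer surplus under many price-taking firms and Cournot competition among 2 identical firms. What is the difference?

Inverting demand: P = 103 − 5Q.
Under competition P = MC = 68.5, so Q = (103 − 68.5)/5 = 6.9.
PS = (68.5 − 68.5)·6.9 = 0.
In a 2-firm Cournot equilibrium, symmetry and the first-order condition give q = (103 − 68.5)/(15) = 2.3. So Q = 4.6 and P = 80.
PS = (80 − 68.5)·4.6 = 52.9.
Change in producer surplus: 52.9 − 0 = 52.9.

Producer surplus rises by 52.9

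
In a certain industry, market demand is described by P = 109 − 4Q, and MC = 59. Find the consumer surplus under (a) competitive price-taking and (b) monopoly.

Under competition P = MC = 59, so Q = (109 − 59)/4 = 12.5.
CS = ½·(109 − 59)·12.5 = 312.5.
The monopolist equates marginal revenue to marginal cost: 109 − 8Q = 59, so Q = 6.25. From demand, P = 84.
CS = ½·(109 − 84)·6.25 = 78.125.

Competition: CS = 312.5; Monopoly: CS = 78.125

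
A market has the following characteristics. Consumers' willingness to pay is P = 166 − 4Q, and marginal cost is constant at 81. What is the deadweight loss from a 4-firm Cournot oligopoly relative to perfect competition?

Under competition P = MC = 81, so Q = (166 − 81)/4 = 21.25.
In a 4-firm Cournot equilibrium, symmetry and the first-order condition give q = (166 − 81)/(20) = 4.25. So Q = 17 and P = 98.
DWL is the triangle between Q = 17 and Q = 21.25: ½·(21.25 − 17)·(98 − 81) = 36.125.

DWL = 36.125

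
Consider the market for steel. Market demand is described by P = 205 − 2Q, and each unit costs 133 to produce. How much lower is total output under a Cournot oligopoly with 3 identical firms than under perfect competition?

Total output falls by 9

Perfect competition: P = MC = 133, so 205 − 2Q = 133 and Q = 36.
In a 3-firm Cournot equilibrium, symmetry and the first-order condition give q = (205 − 133)/(8) = 9. So Q = 27 and P = 151.
Change in total output: 27 − 36 = −9.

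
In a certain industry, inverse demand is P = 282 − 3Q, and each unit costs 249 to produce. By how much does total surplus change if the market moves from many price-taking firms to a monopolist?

Total surplus falls by 45.375

Perfect competition: P = MC = 249, so 282 − 3Q = 249 and Q = 11.
CS = ½·(282 − 249)·11 = 181.5; PS = (249 − 249)·11 = 0; TS = 181.5.
The monopolist equates marginal revenue to marginal cost: 282 − 6Q = 249, so Q = 5.5. From demand, P = 265.5.
CS = ½·(282 − 265.5)·5.5 = 45.375; PS = (265.5 − 249)·5.5 = 90.75; TS = 136.125.
Change in total surplus: 136.125 − 181.5 = −45.375.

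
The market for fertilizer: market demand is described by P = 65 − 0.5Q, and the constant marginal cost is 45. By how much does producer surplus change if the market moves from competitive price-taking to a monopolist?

PS rises by 200

Competitive firms price at marginal cost: P = 45, giving Q = 40.
PS = (45 − 45)·40 = 0.
A monopolist chooses Q where MR = MC. MR = 65 − Q; setting this equal to 45 gives Q = 20 and P = 55.
PS = (55 − 45)·20 = 200.
Change in producer surplus: 200 − 0 = 200.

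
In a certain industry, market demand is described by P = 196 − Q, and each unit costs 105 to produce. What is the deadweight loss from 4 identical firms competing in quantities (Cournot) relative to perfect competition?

Competitive firms price at marginal cost: P = 105, giving Q = 91.
With 4 symmetric Cournot firms, each firm's FOC gives 196 − 5q = 105, so q = 18.2, Q = 4·18.2 = 72.8, and P = 123.2.
DWL is the triangle between Q = 72.8 and Q = 91: ½·(91 − 72.8)·(123.2 − 105) = 165.62.

DWL = 165.62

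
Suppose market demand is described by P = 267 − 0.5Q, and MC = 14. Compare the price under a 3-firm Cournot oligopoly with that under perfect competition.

With 3 symmetric Cournot firms, each firm's FOC gives 267 − 2q = 14, so q = 126.5, Q = 3·126.5 = 379.5, and P = 77.25.
Under competition P = MC = 14, so Q = (267 − 14)/0.5 = 506.

Cournot: P = 77.25; Competition: P = 14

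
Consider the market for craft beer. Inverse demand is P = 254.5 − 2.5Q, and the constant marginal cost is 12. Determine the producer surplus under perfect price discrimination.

With perfect price discrimination, output is the efficient level Q = 97 (where demand meets MC), but every buyer pays their willingness to pay: CS = 0 and PS = total surplus.
PS = ½·(254.5 − 12)·97 = 11761.25.

PS = 11761.25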